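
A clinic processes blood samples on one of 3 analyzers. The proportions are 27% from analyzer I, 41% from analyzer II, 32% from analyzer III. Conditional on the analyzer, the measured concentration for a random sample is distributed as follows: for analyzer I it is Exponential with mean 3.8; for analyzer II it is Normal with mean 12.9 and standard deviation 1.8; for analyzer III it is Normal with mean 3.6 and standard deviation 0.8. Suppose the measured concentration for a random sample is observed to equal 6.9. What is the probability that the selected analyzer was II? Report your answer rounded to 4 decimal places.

0.0294

Likelihoods f(6.9 | ·): I: 0.0428183; II: 0.000856822; III: 0.000100676.
Posterior ∝ prior × likelihood. Numerator for II: 0.41·0.000856822 = 0.000351297.
Normalizing constant: 0.27·0.0428183 + 0.41·0.000856822 + 0.32·0.000100676 = 0.0119444.
P(II | observation) = 0.000351297 / 0.0119444 = 0.0294109.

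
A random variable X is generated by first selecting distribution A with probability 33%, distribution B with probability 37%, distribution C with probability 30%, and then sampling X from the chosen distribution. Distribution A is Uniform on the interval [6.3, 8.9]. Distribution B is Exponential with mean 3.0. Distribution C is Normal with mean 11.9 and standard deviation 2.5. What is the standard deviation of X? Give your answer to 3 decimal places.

Per component, A: μ=7.6, E[X²]=58.3233; B: μ=3, E[X²]=18; C: μ=11.9, E[X²]=147.86.
E[X] = 0.33·7.6 + 0.37·3 + 0.3·11.9 = 7.188.
E[X²] = 0.33·58.3233 + 0.37·18 + 0.3·147.86 = 70.2647.
Var(X) = E[X²] − (E[X])² = 70.2647 − 51.6673 = 18.5974.
SD(X) = √18.5974 = 4.31247.

4.312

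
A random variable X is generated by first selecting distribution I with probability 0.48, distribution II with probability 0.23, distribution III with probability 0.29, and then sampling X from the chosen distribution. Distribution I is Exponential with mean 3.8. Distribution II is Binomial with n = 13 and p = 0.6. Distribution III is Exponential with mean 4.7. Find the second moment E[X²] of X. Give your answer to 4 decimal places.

41.3854

For each component E[X²] = Var + (mean)², giving I: 28.88; II: 63.96; III: 44.18.
Overall E[X²] = 0.48·28.88 + 0.23·63.96 + 0.29·44.18 = 41.3854.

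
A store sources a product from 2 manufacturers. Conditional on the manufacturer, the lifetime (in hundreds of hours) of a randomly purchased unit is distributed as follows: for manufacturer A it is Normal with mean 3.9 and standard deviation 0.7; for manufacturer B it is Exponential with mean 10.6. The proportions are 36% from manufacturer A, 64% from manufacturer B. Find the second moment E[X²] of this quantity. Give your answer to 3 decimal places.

For each component E[X²] = Var + (mean)², giving A: 15.7; B: 224.72.
Overall E[X²] = 0.36·15.7 + 0.64·224.72 = 149.473.

149.473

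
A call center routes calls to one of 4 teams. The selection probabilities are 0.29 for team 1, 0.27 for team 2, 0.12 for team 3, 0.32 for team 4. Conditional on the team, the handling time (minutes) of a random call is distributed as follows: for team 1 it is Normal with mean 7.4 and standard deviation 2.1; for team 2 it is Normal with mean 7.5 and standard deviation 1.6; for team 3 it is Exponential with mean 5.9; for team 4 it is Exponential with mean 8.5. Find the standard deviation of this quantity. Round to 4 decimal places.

5.4670

Per component, 1: μ=7.4, E[X²]=59.17; 2: μ=7.5, E[X²]=58.81; 3: μ=5.9, E[X²]=69.62; 4: μ=8.5, E[X²]=144.5.
E[X] = 0.29·7.4 + 0.27·7.5 + 0.12·5.9 + 0.32·8.5 = 7.599.
E[X²] = 0.29·59.17 + 0.27·58.81 + 0.12·69.62 + 0.32·144.5 = 87.6324.
Var(X) = E[X²] − (E[X])² = 87.6324 − 57.7448 = 29.8876.
SD(X) = √29.8876 = 5.46696.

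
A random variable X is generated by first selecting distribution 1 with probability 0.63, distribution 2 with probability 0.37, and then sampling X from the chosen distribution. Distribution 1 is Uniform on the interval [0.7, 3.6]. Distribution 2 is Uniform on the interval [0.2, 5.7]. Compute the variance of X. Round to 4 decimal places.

1.5234

Per component, 1: μ=2.15, E[X²]=5.32333; 2: μ=2.95, E[X²]=11.2233.
E[X] = 0.63·2.15 + 0.37·2.95 = 2.446.
E[X²] = 0.63·5.32333 + 0.37·11.2233 = 7.50633.
Var(X) = E[X²] − (E[X])² = 7.50633 − 5.98292 = 1.52342.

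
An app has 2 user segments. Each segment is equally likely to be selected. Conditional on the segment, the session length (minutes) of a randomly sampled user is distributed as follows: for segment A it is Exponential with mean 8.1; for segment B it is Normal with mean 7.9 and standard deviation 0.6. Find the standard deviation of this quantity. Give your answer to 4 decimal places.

Per component, A: μ=8.1, E[X²]=131.22; B: μ=7.9, E[X²]=62.77.
E[X] = 0.5·8.1 + 0.5·7.9 = 8.
E[X²] = 0.5·131.22 + 0.5·62.77 = 96.995.
Var(X) = E[X²] − (E[X])² = 96.995 − 64 = 32.995.
SD(X) = √32.995 = 5.74413.

5.7441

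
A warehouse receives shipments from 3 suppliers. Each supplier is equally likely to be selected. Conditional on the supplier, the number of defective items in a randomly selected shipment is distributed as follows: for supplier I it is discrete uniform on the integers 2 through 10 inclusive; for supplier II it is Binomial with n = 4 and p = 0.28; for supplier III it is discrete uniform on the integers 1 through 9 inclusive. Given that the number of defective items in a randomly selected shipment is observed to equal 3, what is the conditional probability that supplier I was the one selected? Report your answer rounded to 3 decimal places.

0.389

Likelihoods P(X=3 | ·): I: 0.111111; II: 0.0632218; III: 0.111111.
Posterior ∝ prior × likelihood. Numerator for I: 0.333333·0.111111 = 0.037037.
Normalizing constant: 0.333333·0.111111 + 0.333333·0.0632218 + 0.333333·0.111111 = 0.095148.
P(I | observation) = 0.037037 / 0.095148 = 0.389257.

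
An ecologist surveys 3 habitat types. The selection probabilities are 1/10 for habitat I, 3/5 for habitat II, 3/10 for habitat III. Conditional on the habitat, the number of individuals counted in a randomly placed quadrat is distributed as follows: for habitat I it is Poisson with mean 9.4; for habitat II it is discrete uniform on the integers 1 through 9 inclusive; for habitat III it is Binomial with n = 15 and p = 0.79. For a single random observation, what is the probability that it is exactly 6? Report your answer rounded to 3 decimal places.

Conditional on each habitat, P(X = 6): I: 0.0792623; II: 0.111111; III: 0.000966363.
By total probability, P(X = 6) = 0.1·0.0792623 + 0.6·0.111111 + 0.3·0.000966363 = 0.0748828.

0.075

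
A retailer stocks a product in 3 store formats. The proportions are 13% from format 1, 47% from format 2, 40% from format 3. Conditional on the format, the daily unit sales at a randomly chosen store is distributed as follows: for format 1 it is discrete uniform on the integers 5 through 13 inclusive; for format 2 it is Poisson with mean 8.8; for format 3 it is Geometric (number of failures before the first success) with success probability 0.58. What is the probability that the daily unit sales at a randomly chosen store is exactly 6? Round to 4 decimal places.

0.0614

Conditional on each format, P(X = 6): 1: 0.111111; 2: 0.0972237; 3: 0.00318364.
By total probability, P(X = 6) = 0.13·0.111111 + 0.47·0.0972237 + 0.4·0.00318364 = 0.061413.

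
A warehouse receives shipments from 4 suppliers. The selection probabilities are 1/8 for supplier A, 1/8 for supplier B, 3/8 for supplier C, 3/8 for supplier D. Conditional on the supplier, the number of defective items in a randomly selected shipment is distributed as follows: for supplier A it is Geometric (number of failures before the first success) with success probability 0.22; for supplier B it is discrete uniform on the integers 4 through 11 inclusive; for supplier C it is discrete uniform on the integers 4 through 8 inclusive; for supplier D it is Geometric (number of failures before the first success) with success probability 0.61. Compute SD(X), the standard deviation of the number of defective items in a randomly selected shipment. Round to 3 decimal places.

Per component, A: μ=3.54545, E[X²]=28.686; B: μ=7.5, E[X²]=61.5; C: μ=6, E[X²]=38; D: μ=0.639344, E[X²]=1.45687.
E[X] = 0.125·3.54545 + 0.125·7.5 + 0.375·6 + 0.375·0.639344 = 3.87044.
E[X²] = 0.125·28.686 + 0.125·61.5 + 0.375·38 + 0.375·1.45687 = 26.0696.
Var(X) = E[X²] − (E[X])² = 26.0696 − 14.9803 = 11.0893.
SD(X) = √11.0893 = 3.33006.

3.330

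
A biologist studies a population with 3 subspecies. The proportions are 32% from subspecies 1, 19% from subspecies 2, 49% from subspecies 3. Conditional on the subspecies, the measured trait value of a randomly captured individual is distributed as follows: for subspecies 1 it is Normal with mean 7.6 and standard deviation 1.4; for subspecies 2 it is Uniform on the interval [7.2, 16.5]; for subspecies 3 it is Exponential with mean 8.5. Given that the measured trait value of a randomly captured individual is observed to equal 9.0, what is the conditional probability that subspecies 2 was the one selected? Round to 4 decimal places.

0.2134

Likelihoods f(9.0 | ·): 1: 0.172836; 2: 0.107527; 3: 0.0408075.
Posterior ∝ prior × likelihood. Numerator for 2: 0.19·0.107527 = 0.0204301.
Normalizing constant: 0.32·0.172836 + 0.19·0.107527 + 0.49·0.0408075 = 0.0957334.
P(2 | observation) = 0.0204301 / 0.0957334 = 0.213406.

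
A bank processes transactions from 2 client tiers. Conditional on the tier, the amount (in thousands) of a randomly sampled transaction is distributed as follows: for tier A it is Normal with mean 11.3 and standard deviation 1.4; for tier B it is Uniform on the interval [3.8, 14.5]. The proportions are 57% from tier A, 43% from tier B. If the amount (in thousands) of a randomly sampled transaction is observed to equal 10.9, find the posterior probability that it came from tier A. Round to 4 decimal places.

0.7951

Likelihoods f(10.9 | ·): A: 0.273562; B: 0.0934579.
Posterior ∝ prior × likelihood. Numerator for A: 0.57·0.273562 = 0.15593.
Normalizing constant: 0.57·0.273562 + 0.43·0.0934579 = 0.196117.
P(A | observation) = 0.15593 / 0.196117 = 0.795087.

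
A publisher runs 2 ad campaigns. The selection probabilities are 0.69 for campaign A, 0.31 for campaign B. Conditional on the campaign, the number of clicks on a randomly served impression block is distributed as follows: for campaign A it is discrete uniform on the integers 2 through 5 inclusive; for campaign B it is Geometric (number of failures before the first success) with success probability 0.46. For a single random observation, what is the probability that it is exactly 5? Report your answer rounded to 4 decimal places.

Conditional on each campaign, P(X = 5): A: 0.25; B: 0.0211216.
By total probability, P(X = 5) = 0.69·0.25 + 0.31·0.0211216 = 0.179048.

0.1790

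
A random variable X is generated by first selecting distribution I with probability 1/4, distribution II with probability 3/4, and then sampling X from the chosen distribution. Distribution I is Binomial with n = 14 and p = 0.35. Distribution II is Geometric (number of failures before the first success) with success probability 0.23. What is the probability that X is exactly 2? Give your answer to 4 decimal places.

0.1181

Conditional on each component, P(X = 2): I: 0.0634071; II: 0.136367.
By total probability, P(X = 2) = 0.25·0.0634071 + 0.75·0.136367 = 0.118127.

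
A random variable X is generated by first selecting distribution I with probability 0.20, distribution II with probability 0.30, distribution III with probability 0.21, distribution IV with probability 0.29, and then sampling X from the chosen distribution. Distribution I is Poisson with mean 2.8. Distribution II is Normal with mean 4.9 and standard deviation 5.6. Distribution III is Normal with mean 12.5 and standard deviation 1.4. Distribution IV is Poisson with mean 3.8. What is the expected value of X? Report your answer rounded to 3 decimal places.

Component means — I: 2.8; II: 4.9; III: 12.5; IV: 3.8.
E[X] = 0.2·2.8 + 0.3·4.9 + 0.21·12.5 + 0.29·3.8 = 5.757.

5.757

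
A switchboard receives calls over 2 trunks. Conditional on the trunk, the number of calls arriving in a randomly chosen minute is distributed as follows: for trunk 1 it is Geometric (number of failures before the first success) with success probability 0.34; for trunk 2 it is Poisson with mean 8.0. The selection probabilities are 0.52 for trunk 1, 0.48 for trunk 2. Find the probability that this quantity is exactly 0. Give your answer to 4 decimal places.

Conditional on each trunk, P(X = 0): 1: 0.34; 2: 0.000335463.
By total probability, P(X = 0) = 0.52·0.34 + 0.48·0.000335463 = 0.176961.

0.1770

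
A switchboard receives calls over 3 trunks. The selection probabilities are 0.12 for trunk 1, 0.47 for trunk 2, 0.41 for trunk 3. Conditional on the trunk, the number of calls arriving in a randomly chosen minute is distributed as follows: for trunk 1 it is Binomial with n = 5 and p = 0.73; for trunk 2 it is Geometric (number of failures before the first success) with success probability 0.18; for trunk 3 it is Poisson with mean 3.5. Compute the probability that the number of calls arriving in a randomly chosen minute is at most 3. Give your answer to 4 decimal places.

0.5266

Conditional on each trunk, P(X ≤ 3): 1: 0.409317; 2: 0.547878; 3: 0.536633.
By total probability, P(X ≤ 3) = 0.12·0.409317 + 0.47·0.547878 + 0.41·0.536633 = 0.52664.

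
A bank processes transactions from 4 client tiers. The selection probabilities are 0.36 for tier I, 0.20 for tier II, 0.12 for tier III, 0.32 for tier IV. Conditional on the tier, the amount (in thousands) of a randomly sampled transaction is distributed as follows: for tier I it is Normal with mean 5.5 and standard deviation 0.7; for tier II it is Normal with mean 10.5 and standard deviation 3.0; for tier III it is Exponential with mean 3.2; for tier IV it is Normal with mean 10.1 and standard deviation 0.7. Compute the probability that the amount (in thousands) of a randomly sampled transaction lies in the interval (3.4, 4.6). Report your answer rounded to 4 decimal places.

0.0513

Conditional on each tier, P(3.4 < X < 4.6): I: 0.0979215; II: 0.0156363; III: 0.10807; IV: 1.94289e-15.
By total probability, P(3.4 < X < 4.6) = 0.36·0.0979215 + 0.2·0.0156363 + 0.12·0.10807 + 0.32·1.94289e-15 = 0.0513474.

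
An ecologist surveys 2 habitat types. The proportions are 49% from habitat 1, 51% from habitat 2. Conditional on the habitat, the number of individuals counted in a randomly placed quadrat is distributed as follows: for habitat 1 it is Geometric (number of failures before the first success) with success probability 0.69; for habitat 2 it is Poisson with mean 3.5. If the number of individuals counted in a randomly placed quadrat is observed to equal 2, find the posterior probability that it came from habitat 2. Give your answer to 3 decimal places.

Likelihoods P(X=2 | ·): 1: 0.066309; 2: 0.184959.
Posterior ∝ prior × likelihood. Numerator for 2: 0.51·0.184959 = 0.0943291.
Normalizing constant: 0.49·0.066309 + 0.51·0.184959 = 0.12682.
P(2 | observation) = 0.0943291 / 0.12682 = 0.7438.

0.744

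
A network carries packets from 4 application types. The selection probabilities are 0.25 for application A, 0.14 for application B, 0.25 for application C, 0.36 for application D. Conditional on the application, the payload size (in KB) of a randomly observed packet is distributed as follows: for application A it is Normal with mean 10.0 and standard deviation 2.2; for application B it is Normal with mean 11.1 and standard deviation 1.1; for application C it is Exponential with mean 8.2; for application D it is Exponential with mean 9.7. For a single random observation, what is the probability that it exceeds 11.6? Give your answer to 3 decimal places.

Conditional on each application, P(X > 11.6): A: 0.233529; B: 0.324718; C: 0.243015; D: 0.302439.
By total probability, P(X > 11.6) = 0.25·0.233529 + 0.14·0.324718 + 0.25·0.243015 + 0.36·0.302439 = 0.273475.

0.273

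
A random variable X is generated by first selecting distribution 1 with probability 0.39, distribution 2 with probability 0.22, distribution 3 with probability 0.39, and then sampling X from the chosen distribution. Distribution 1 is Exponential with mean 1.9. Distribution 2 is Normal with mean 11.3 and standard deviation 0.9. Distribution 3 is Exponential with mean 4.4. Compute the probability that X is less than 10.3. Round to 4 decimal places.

Conditional on each component, P(X < 10.3): 1: 0.995578; 2: 0.13326; 3: 0.90376.
By total probability, P(X < 10.3) = 0.39·0.995578 + 0.22·0.13326 + 0.39·0.90376 = 0.770059.

0.7701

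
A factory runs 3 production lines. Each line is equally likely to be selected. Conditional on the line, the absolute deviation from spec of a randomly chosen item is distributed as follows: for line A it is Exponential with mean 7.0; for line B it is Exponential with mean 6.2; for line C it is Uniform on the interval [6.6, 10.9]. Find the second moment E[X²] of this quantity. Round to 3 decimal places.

For each component E[X²] = Var + (mean)², giving A: 98; B: 76.88; C: 78.1033.
Overall E[X²] = 0.333333·98 + 0.333333·76.88 + 0.333333·78.1033 = 84.3278.

84.328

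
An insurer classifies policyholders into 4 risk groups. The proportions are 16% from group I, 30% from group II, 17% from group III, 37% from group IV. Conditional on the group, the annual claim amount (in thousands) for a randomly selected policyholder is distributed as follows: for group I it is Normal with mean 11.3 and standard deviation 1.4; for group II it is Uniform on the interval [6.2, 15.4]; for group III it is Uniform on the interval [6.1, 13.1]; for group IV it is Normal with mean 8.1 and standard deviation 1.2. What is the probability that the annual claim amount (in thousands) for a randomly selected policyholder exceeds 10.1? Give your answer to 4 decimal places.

Conditional on each group, P(X > 10.1): I: 0.804317; II: 0.576087; III: 0.428571; IV: 0.0477904.
By total probability, P(X > 10.1) = 0.16·0.804317 + 0.3·0.576087 + 0.17·0.428571 + 0.37·0.0477904 = 0.392056.

0.3921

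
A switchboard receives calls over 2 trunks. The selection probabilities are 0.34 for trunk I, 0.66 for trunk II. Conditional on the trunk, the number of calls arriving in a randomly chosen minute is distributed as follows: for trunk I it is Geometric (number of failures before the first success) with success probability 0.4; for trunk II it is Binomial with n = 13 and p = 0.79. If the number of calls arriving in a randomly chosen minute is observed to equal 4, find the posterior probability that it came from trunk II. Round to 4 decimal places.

Likelihoods P(X=4 | ·): I: 0.05184; II: 0.000221201.
Posterior ∝ prior × likelihood. Numerator for II: 0.66·0.000221201 = 0.000145993.
Normalizing constant: 0.34·0.05184 + 0.66·0.000221201 = 0.0177716.
P(II | observation) = 0.000145993 / 0.0177716 = 0.00821496.

0.0082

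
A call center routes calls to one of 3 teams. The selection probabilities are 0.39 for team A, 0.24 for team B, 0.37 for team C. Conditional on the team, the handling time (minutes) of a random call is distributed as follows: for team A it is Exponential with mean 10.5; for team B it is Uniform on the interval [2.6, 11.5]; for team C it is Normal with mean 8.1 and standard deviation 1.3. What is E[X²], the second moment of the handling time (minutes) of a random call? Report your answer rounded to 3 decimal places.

For each component E[X²] = Var + (mean)², giving A: 220.5; B: 56.3033; C: 67.3.
Overall E[X²] = 0.39·220.5 + 0.24·56.3033 + 0.37·67.3 = 124.409.

124.409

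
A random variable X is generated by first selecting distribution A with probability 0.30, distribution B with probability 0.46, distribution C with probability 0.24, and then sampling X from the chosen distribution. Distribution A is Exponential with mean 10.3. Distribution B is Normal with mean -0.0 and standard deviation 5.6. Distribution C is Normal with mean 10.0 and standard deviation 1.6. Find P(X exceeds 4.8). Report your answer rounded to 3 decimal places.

0.518

Conditional on each component, P(X > 4.8): A: 0.627495; B: 0.195683; C: 0.999423.
By total probability, P(X > 4.8) = 0.3·0.627495 + 0.46·0.195683 + 0.24·0.999423 = 0.518124.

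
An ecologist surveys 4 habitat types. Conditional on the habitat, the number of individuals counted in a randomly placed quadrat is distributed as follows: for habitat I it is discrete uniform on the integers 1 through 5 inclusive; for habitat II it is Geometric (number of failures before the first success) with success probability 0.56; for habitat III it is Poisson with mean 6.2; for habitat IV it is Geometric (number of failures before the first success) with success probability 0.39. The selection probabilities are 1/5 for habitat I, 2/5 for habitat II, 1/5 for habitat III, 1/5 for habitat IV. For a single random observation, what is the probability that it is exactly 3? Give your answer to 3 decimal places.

0.093

Conditional on each habitat, P(X = 3): I: 0.2; II: 0.047703; III: 0.0806117; IV: 0.0885226.
By total probability, P(X = 3) = 0.2·0.2 + 0.4·0.047703 + 0.2·0.0806117 + 0.2·0.0885226 = 0.0929081.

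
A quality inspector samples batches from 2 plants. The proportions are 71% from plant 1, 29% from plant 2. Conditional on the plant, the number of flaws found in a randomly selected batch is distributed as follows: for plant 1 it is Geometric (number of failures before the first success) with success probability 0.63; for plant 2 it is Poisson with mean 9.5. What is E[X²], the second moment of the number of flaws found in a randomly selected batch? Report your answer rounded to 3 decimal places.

For each component E[X²] = Var + (mean)², giving 1: 1.27715; 2: 99.75.
Overall E[X²] = 0.71·1.27715 + 0.29·99.75 = 29.8343.

29.834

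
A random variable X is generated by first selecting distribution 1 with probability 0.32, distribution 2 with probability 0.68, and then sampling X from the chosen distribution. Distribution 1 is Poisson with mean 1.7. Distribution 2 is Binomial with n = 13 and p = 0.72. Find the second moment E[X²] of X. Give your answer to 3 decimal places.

62.825

For each component E[X²] = Var + (mean)², giving 1: 4.59; 2: 90.2304.
Overall E[X²] = 0.32·4.59 + 0.68·90.2304 = 62.8255.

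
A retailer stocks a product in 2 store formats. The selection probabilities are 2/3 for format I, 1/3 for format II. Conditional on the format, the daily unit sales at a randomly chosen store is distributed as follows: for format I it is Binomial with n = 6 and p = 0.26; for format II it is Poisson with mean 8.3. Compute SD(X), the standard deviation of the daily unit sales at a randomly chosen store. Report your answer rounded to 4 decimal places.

Per component, I: μ=1.56, E[X²]=3.588; II: μ=8.3, E[X²]=77.19.
E[X] = 0.666667·1.56 + 0.333333·8.3 = 3.80667.
E[X²] = 0.666667·3.588 + 0.333333·77.19 = 28.122.
Var(X) = E[X²] − (E[X])² = 28.122 − 14.4907 = 13.6313.
SD(X) = √13.6313 = 3.69206.

3.6921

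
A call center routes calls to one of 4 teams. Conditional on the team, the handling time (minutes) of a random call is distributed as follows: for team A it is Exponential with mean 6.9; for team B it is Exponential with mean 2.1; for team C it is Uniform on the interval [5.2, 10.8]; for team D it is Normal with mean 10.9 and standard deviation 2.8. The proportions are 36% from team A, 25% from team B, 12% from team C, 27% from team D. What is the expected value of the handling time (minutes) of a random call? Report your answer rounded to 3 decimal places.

6.912

Component means — A: 6.9; B: 2.1; C: 8; D: 10.9.
E[X] = 0.36·6.9 + 0.25·2.1 + 0.12·8 + 0.27·10.9 = 6.912.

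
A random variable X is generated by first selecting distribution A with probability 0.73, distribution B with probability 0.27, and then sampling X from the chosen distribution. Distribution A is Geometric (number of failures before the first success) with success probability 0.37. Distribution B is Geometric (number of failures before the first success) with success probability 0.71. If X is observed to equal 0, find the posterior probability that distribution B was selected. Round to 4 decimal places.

Likelihoods P(X=0 | ·): A: 0.37; B: 0.71.
Posterior ∝ prior × likelihood. Numerator for B: 0.27·0.71 = 0.1917.
Normalizing constant: 0.73·0.37 + 0.27·0.71 = 0.4618.
P(B | observation) = 0.1917 / 0.4618 = 0.415115.

0.4151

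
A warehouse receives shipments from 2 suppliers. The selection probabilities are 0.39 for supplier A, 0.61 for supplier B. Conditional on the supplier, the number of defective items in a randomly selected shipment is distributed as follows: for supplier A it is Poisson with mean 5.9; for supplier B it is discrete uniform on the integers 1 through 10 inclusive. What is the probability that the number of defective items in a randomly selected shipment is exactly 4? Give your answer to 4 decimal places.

Conditional on each supplier, P(X = 4): A: 0.138312; B: 0.1.
By total probability, P(X = 4) = 0.39·0.138312 + 0.61·0.1 = 0.114942.

0.1149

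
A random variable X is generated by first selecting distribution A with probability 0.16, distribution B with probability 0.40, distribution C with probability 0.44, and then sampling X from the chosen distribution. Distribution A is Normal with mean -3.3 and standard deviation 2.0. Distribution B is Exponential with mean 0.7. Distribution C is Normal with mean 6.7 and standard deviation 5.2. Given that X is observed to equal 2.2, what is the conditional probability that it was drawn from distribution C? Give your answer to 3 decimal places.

Likelihoods f(2.2 | ·): A: 0.00454678; B: 0.0616562; C: 0.0527579.
Posterior ∝ prior × likelihood. Numerator for C: 0.44·0.0527579 = 0.0232135.
Normalizing constant: 0.16·0.00454678 + 0.4·0.0616562 + 0.44·0.0527579 = 0.0486034.
P(C | observation) = 0.0232135 / 0.0486034 = 0.47761.

0.478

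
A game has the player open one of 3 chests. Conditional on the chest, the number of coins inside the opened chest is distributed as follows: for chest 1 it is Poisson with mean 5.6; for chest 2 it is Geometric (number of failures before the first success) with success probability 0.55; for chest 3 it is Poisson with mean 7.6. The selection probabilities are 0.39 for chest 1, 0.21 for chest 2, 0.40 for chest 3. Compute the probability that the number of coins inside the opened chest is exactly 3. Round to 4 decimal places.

0.0674

Conditional on each chest, P(X = 3): 1: 0.108234; 2: 0.0501187; 3: 0.0366144.
By total probability, P(X = 3) = 0.39·0.108234 + 0.21·0.0501187 + 0.4·0.0366144 = 0.0673819.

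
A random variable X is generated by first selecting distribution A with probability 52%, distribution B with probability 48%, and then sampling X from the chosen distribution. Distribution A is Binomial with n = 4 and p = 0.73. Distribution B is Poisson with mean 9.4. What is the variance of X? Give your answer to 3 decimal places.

Per component, A: μ=2.92, E[X²]=9.3148; B: μ=9.4, E[X²]=97.76.
E[X] = 0.52·2.92 + 0.48·9.4 = 6.0304.
E[X²] = 0.52·9.3148 + 0.48·97.76 = 51.7685.
Var(X) = E[X²] − (E[X])² = 51.7685 − 36.3657 = 15.4028.

15.403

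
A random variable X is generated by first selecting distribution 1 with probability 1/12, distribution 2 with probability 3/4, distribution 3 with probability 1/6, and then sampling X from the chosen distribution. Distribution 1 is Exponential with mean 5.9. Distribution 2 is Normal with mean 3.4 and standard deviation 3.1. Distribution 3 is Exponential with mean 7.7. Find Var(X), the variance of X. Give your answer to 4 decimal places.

22.7369

Per component, 1: μ=5.9, E[X²]=69.62; 2: μ=3.4, E[X²]=21.17; 3: μ=7.7, E[X²]=118.58.
E[X] = 0.0833333·5.9 + 0.75·3.4 + 0.166667·7.7 = 4.325.
E[X²] = 0.0833333·69.62 + 0.75·21.17 + 0.166667·118.58 = 41.4425.
Var(X) = E[X²] − (E[X])² = 41.4425 − 18.7056 = 22.7369.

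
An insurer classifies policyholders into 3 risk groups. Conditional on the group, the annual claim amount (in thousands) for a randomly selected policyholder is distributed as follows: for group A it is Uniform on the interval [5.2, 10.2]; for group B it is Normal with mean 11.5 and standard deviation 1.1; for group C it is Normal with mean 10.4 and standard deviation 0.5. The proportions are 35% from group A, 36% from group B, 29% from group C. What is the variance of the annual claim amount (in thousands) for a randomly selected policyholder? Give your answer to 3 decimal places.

3.923

Per component, A: μ=7.7, E[X²]=61.3733; B: μ=11.5, E[X²]=133.46; C: μ=10.4, E[X²]=108.41.
E[X] = 0.35·7.7 + 0.36·11.5 + 0.29·10.4 = 9.851.
E[X²] = 0.35·61.3733 + 0.36·133.46 + 0.29·108.41 = 100.965.
Var(X) = E[X²] − (E[X])² = 100.965 − 97.0422 = 3.92297.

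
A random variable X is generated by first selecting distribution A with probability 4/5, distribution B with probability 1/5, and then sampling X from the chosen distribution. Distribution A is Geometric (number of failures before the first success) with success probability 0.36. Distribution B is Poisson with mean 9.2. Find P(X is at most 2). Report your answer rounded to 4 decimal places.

Conditional on each component, P(X ≤ 2): A: 0.737856; B: 0.00530659.
By total probability, P(X ≤ 2) = 0.8·0.737856 + 0.2·0.00530659 = 0.591346.

0.5913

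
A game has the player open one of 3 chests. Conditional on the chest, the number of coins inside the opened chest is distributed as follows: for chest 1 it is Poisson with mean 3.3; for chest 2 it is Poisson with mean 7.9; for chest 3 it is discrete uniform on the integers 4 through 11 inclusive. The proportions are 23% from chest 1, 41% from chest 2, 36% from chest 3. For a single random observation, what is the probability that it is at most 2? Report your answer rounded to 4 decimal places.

Conditional on each chest, P(X ≤ 2): 1: 0.359426; 2: 0.0148687; 3: 0.
By total probability, P(X ≤ 2) = 0.23·0.359426 + 0.41·0.0148687 + 0.36·0 = 0.0887642.

0.0888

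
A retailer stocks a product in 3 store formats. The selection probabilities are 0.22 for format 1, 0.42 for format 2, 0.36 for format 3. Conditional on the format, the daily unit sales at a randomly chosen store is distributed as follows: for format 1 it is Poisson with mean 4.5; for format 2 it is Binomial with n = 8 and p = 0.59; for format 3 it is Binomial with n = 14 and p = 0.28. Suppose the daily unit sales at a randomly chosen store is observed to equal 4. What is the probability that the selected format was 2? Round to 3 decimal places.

0.447

Likelihoods P(X=4 | ·): 1: 0.189808; 2: 0.239685; 3: 0.230352.
Posterior ∝ prior × likelihood. Numerator for 2: 0.42·0.239685 = 0.100668.
Normalizing constant: 0.22·0.189808 + 0.42·0.239685 + 0.36·0.230352 = 0.225352.
P(2 | observation) = 0.100668 / 0.225352 = 0.446714.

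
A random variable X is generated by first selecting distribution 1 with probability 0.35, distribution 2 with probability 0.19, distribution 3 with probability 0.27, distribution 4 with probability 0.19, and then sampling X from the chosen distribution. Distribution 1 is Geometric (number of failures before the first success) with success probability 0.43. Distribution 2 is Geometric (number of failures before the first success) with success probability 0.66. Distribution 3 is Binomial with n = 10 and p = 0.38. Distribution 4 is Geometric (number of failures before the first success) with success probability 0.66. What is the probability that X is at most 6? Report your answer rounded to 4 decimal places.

0.9818

Conditional on each component, P(X ≤ 6): 1: 0.980451; 2: 0.999475; 3: 0.95867; 4: 0.999475.
By total probability, P(X ≤ 6) = 0.35·0.980451 + 0.19·0.999475 + 0.27·0.95867 + 0.19·0.999475 = 0.981799.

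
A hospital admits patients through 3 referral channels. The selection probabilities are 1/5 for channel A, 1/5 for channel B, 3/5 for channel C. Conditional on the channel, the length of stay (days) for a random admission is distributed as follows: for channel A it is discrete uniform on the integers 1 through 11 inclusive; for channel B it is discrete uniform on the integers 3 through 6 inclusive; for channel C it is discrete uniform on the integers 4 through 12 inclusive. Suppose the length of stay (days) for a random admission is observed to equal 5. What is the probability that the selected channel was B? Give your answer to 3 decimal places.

0.371

Likelihoods P(X=5 | ·): A: 0.0909091; B: 0.25; C: 0.111111.
Posterior ∝ prior × likelihood. Numerator for B: 0.2·0.25 = 0.05.
Normalizing constant: 0.2·0.0909091 + 0.2·0.25 + 0.6·0.111111 = 0.134848.
P(B | observation) = 0.05 / 0.134848 = 0.370787.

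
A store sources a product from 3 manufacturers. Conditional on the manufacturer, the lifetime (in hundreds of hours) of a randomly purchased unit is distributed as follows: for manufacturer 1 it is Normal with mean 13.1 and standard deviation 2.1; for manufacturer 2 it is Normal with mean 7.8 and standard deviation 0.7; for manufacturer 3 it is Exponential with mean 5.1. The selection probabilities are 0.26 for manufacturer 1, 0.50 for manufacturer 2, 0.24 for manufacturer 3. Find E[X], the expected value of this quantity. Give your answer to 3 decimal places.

Component means — 1: 13.1; 2: 7.8; 3: 5.1.
E[X] = 0.26·13.1 + 0.5·7.8 + 0.24·5.1 = 8.53.

8.530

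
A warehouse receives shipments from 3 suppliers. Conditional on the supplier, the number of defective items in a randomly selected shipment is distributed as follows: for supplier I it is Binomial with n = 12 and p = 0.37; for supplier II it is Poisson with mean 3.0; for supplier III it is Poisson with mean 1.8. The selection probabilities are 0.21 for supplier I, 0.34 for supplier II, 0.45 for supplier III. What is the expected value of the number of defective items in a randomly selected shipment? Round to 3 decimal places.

Component means — I: 4.44; II: 3; III: 1.8.
E[X] = 0.21·4.44 + 0.34·3 + 0.45·1.8 = 2.7624.

2.762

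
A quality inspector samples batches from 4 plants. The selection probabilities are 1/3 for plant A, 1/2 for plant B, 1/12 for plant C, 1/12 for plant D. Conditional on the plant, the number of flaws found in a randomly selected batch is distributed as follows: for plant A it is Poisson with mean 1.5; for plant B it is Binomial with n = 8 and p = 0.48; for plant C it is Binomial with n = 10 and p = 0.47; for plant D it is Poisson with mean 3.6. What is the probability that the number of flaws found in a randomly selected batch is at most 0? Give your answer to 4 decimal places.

Conditional on each plant, P(X ≤ 0): A: 0.22313; B: 0.00534597; C: 0.00174887; D: 0.0273237.
By total probability, P(X ≤ 0) = 0.333333·0.22313 + 0.5·0.00534597 + 0.0833333·0.00174887 + 0.0833333·0.0273237 = 0.0794724.

0.0795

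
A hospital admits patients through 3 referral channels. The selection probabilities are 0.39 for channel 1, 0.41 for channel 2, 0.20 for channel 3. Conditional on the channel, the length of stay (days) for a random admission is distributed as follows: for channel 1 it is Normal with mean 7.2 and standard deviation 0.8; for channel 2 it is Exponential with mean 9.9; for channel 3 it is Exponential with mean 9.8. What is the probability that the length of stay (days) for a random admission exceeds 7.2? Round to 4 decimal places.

0.4891

Conditional on each channel, P(X > 7.2): 1: 0.5; 2: 0.483225; 3: 0.479652.
By total probability, P(X > 7.2) = 0.39·0.5 + 0.41·0.483225 + 0.2·0.479652 = 0.489053.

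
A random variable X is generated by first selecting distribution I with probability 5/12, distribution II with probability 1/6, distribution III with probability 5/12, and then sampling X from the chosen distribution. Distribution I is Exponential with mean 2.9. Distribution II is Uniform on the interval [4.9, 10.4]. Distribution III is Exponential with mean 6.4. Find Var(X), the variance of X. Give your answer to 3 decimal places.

Per component, I: μ=2.9, E[X²]=16.82; II: μ=7.65, E[X²]=61.0433; III: μ=6.4, E[X²]=81.92.
E[X] = 0.416667·2.9 + 0.166667·7.65 + 0.416667·6.4 = 5.15.
E[X²] = 0.416667·16.82 + 0.166667·61.0433 + 0.416667·81.92 = 51.3156.
Var(X) = E[X²] − (E[X])² = 51.3156 − 26.5225 = 24.7931.

24.793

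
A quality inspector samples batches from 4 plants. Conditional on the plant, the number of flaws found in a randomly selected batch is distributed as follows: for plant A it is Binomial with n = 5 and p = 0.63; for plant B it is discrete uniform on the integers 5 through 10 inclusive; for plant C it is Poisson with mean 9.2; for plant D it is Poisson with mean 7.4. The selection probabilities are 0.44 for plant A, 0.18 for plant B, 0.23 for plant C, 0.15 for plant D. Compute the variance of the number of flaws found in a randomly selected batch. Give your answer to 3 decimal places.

Per component, A: μ=3.15, E[X²]=11.088; B: μ=7.5, E[X²]=59.1667; C: μ=9.2, E[X²]=93.84; D: μ=7.4, E[X²]=62.16.
E[X] = 0.44·3.15 + 0.18·7.5 + 0.23·9.2 + 0.15·7.4 = 5.962.
E[X²] = 0.44·11.088 + 0.18·59.1667 + 0.23·93.84 + 0.15·62.16 = 46.4359.
Var(X) = E[X²] − (E[X])² = 46.4359 − 35.5454 = 10.8905.

10.890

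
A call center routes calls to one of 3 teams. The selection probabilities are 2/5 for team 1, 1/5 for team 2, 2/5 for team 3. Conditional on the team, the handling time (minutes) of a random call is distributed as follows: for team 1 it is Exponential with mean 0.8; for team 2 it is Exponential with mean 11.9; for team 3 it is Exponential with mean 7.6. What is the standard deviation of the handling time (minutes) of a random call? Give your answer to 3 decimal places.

Per component, 1: μ=0.8, E[X²]=1.28; 2: μ=11.9, E[X²]=283.22; 3: μ=7.6, E[X²]=115.52.
E[X] = 0.4·0.8 + 0.2·11.9 + 0.4·7.6 = 5.74.
E[X²] = 0.4·1.28 + 0.2·283.22 + 0.4·115.52 = 103.364.
Var(X) = E[X²] − (E[X])² = 103.364 − 32.9476 = 70.4164.
SD(X) = √70.4164 = 8.39145.

8.391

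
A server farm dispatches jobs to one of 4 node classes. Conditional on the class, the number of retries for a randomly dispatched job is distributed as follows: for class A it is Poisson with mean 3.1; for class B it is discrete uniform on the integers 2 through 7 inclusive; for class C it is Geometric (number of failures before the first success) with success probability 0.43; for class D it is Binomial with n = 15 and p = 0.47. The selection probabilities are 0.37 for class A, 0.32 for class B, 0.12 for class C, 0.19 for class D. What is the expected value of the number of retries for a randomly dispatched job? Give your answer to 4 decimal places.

4.0856

Component means — A: 3.1; B: 4.5; C: 1.32558; D: 7.05.
E[X] = 0.37·3.1 + 0.32·4.5 + 0.12·1.32558 + 0.19·7.05 = 4.08557.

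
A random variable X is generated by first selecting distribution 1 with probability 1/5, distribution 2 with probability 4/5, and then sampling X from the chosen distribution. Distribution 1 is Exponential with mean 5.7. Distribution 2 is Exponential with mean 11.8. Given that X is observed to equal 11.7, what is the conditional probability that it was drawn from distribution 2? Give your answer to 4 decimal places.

Likelihoods f(11.7 | ·): 1: 0.0225257; 2: 0.0314416.
Posterior ∝ prior × likelihood. Numerator for 2: 0.8·0.0314416 = 0.0251532.
Normalizing constant: 0.2·0.0225257 + 0.8·0.0314416 = 0.0296584.
P(2 | observation) = 0.0251532 / 0.0296584 = 0.848099.

0.8481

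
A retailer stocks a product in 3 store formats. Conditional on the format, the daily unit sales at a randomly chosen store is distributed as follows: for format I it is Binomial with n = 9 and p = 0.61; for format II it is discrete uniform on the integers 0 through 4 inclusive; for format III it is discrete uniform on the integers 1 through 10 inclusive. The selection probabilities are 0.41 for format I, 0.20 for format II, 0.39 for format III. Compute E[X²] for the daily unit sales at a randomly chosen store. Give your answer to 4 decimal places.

29.4503

For each component E[X²] = Var + (mean)², giving I: 32.2812; II: 6; III: 38.5.
Overall E[X²] = 0.41·32.2812 + 0.2·6 + 0.39·38.5 = 29.4503.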